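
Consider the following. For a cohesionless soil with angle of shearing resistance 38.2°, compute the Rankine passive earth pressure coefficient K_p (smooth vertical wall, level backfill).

K_p = (1 + sin φ)/(1 − sin φ) = tan²(45° + 38.2°/2) = 4.241.

4.24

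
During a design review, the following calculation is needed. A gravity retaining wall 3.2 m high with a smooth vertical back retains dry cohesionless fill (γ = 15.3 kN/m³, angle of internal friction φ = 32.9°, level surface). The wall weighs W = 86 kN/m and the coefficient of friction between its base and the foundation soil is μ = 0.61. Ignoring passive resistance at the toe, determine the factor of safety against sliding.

2.26

K_a = tan²(45° − 32.9°/2) = 0.2960.
P_a = ½K_aγH² = 0.5×0.2960×15.3×3.2² = 23.19 kN/m, acting at H/3 = 1.067 m above the base.
FS_sliding = μW / P_a = 0.61×86 / 23.19 = 2.262.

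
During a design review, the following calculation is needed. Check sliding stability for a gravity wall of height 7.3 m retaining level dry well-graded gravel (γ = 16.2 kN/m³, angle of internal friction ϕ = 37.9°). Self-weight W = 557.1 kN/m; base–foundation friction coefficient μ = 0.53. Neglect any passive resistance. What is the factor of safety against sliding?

2.86

K_a = tan²(45° − 37.9°/2) = 0.2389.
P_a = ½K_aγH² = 0.5×0.2389×16.2×7.3² = 103.1 kN/m, acting at H/3 = 2.433 m above the base.
FS_sliding = μW / P_a = 0.53×557.1 / 103.1 = 2.863.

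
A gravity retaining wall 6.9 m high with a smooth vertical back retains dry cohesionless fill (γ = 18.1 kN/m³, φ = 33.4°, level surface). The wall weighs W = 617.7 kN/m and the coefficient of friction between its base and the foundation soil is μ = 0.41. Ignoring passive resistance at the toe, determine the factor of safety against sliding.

K_a = tan²(45° − 33.4°/2) = 0.2899.
P_a = ½K_aγH² = 0.5×0.2899×18.1×6.9² = 124.9 kN/m, acting at H/3 = 2.300 m above the base.
FS_sliding = μW / P_a = 0.41×617.7 / 124.9 = 2.027.

2.03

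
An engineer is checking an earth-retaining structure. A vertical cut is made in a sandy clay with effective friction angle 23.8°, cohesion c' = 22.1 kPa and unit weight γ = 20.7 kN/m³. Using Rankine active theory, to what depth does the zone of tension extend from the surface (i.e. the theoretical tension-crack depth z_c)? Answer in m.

3.28 m

K_a = tan²(45° − 23.8°/2) = 0.4250; √K_a = 0.6519.
The active pressure is zero where K_a γ z = 2c√K_a, so z_c = 2c/(γ√K_a) = 2×22.1/(20.7×0.6519) = 3.275 m.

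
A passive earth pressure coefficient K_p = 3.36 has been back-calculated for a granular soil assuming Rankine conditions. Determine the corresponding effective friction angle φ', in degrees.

32.8°

K_p = (1+sin φ)/(1−sin φ) ⇒ sin φ = (K_p − 1)/(K_p + 1) = 0.5413.
φ = arcsin(0.5413) = 32.77°.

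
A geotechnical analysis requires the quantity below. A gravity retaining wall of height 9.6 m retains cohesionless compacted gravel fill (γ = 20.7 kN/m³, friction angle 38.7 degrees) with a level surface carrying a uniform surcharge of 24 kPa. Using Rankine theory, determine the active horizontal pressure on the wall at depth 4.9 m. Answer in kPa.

28.9 kPa

K_a = (1 − sin φ)/(1 + sin φ) = 0.2306.
σ_v = γz + q = 20.7 × 4.9 + 24 = 125.4 kPa.
σ_h = K_a σ_v = 0.2306 × 125.4 = 28.92 kPa.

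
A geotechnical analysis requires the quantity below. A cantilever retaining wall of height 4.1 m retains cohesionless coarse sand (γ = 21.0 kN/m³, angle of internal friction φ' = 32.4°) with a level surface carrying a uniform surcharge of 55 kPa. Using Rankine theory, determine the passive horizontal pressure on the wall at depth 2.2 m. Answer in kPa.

335 kPa

K_p = (1 + sin φ)/(1 − sin φ) = 3.309.
σ_v = γz + q = 21.0 × 2.2 + 55 = 101.2 kPa.
σ_h = K_p σ_v = 3.309 × 101.2 = 334.8 kPa.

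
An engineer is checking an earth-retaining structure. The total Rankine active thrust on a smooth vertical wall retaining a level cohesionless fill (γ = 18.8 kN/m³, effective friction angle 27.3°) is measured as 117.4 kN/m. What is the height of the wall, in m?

K_a = 0.3711. P_a = ½ K_a γ H² ⇒ H = √(2P_a/(K_a γ)).
H = √(2×117.4/(0.3711×18.8)) = 5.801 m.

5.80 m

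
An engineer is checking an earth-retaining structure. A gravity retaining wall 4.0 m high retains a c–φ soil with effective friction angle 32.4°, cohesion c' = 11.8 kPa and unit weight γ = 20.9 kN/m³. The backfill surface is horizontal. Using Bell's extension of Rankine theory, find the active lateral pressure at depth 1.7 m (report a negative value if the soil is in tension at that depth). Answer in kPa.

K_a = (1 − sin φ)/(1 + sin φ) = 0.3022.
σ_a = K_a γ z − 2c√K_a = 0.3022×20.9×1.7 − 2×11.8×0.5498 = -2.236 kPa.

-2.24 kPa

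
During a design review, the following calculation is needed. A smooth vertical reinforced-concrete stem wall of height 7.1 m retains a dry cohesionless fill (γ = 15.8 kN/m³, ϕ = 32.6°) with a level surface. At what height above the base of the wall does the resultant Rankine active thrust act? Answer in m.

K_a = 0.2997.
The pressure distribution is triangular, so the resultant acts at H/3 above the base = 7.1/3 = 2.367 m.

2.37 m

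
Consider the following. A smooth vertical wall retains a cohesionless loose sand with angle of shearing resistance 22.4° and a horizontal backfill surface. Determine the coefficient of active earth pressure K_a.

K_a = (1 − sin φ)/(1 + sin φ) = (1 − sin 22.4°)/(1 + sin 22.4°) = 0.4482.

0.448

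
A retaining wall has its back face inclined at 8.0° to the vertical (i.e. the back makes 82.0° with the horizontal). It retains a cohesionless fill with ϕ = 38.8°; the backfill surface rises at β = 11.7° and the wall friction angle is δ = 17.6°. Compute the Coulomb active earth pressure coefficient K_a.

0.307

K_a = sin²(α+φ) / [sin²α · sin(α−δ) · (1 + √{sin(φ+δ)sin(φ−β) / (sin(α−δ)sin(α+β))})²].
With α = 82.0°, φ = 38.8°, δ = 17.6°, β = 11.7°: K_a = 0.3067.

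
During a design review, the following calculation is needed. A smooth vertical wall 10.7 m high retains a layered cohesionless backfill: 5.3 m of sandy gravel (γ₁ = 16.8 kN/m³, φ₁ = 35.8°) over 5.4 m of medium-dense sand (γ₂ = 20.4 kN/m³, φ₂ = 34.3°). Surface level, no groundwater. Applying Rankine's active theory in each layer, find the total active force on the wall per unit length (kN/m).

K_a1 = tan²(45°−35.8°/2) = 0.2619; K_a2 = tan²(45°−34.3°/2) = 0.2792.
Layer 1: σ at base = K_a1 γ₁ h₁ = 23.32 kPa; P₁ = ½×23.32×5.3 = 61.79.
Layer 2: σ_v at top = γ₁h₁ = 89.04; σ_h top = K_a2×89.04 = 24.86; σ_h base = K_a2×(89.04+20.4×5.4) = 55.61.
P₂ = ½(24.86+55.61)×5.4 = 217.3. Total P_a = 61.79+217.3 = 279.0 kN/m.

279 kN/m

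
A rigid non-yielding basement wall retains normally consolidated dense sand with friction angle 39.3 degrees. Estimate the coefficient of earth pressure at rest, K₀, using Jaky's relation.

K₀ = 1 − sin φ' = 1 − sin 39.3° = 0.3666.

0.367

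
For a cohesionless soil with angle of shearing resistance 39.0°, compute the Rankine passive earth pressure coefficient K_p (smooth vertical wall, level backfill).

4.40

K_p = (1 + sin φ)/(1 − sin φ) = tan²(45° + 39.0°/2) = 4.395.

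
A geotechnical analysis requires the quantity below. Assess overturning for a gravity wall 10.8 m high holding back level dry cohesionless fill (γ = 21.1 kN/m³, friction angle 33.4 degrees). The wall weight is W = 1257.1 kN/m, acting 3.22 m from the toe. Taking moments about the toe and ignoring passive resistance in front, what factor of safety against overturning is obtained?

K_a = tan²(45° − 33.4°/2) = 0.2899.
P_a = ½K_aγH² = 0.5×0.2899×21.1×10.8² = 356.8 kN/m, acting at H/3 = 3.600 m above the base.
Overturning moment M_o = P_a × H/3 = 356.8 × 3.600 = 1284.
Resisting moment M_r = W × 3.22 = 1257.1 × 3.22 = 4048.
FS_overturning = M_r/M_o = 4048/1284 = 3.152.

3.15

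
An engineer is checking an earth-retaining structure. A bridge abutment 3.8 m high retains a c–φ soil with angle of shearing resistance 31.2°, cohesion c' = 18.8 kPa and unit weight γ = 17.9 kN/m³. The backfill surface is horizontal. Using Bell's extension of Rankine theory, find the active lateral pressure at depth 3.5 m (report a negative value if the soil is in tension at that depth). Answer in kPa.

K_a = (1 − sin φ)/(1 + sin φ) = 0.3175.
σ_a = K_a γ z − 2c√K_a = 0.3175×17.9×3.5 − 2×18.8×0.5635 = -1.295 kPa.

-1.30 kPa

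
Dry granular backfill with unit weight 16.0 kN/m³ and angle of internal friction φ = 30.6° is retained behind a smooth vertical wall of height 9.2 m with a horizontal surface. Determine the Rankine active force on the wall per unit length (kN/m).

K_a = tan²(45° − φ/2) = 0.3253.
P_a = ½ K_a γ H² = 0.5 × 0.3253 × 16.0 × 9.2² = 220.3 kN/m.

220 kN/m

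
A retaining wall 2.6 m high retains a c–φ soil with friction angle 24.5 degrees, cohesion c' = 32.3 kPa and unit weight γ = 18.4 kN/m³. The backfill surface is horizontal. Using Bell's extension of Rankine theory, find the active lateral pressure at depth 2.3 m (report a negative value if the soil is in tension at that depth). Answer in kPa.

K_a = (1 − sin φ)/(1 + sin φ) = 0.4137.
σ_a = K_a γ z − 2c√K_a = 0.4137×18.4×2.3 − 2×32.3×0.6432 = -24.04 kPa.

-24.0 kPa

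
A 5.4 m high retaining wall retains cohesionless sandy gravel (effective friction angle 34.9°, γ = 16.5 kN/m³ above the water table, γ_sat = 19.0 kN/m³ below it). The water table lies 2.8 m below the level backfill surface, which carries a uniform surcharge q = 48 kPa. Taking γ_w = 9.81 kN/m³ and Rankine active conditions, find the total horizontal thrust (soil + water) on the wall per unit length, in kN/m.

K_a = tan²(45° − φ/2) = 0.2721.
γ' = 19.0 − 9.81 = 9.190 kN/m³. h₂ = H − d_w = 2.6 m.
σ'_h: at surface K_a·q = 13.06; at WT K_a(q+γd_w) = 25.64; at base K_a(q+γd_w+γ'h₂) = 32.14 kPa.
P₁ = ½(13.06+25.64)×2.8 = 54.18; P₂ = ½(25.64+32.14)×2.6 = 75.11; P_w = ½γ_w h₂² = 33.16.
Total = 54.18+75.11+33.16 = 162.4 kN/m.

162 kN/m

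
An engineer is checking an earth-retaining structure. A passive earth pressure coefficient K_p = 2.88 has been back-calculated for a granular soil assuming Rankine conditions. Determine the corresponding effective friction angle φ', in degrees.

29.0°

K_p = (1+sin φ)/(1−sin φ) ⇒ sin φ = (K_p − 1)/(K_p + 1) = 0.4845.
φ = arcsin(0.4845) = 28.98°.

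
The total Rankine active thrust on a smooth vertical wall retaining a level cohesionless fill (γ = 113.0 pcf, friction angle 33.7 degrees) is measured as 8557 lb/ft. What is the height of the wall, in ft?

K_a = 0.2863. P_a = ½ K_a γ H² ⇒ H = √(2P_a/(K_a γ)).
H = √(2×8557/(0.2863×113.0)) = 23.00 ft.

23.0 ft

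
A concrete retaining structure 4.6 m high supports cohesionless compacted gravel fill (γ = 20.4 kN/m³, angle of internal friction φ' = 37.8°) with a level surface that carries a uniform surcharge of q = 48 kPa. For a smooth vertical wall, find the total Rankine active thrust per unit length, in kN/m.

K_a = tan²(45° − φ/2) = 0.2400.
Soil triangle: ½ K_a γ H² = 0.5×0.2400×20.4×4.6² = 51.80 kN/m.
Surcharge rectangle: K_a q H = 0.2400×48×4.6 = 52.99 kN/m.
Total = 51.80 + 52.99 = 104.8 kN/m.

105 kN/m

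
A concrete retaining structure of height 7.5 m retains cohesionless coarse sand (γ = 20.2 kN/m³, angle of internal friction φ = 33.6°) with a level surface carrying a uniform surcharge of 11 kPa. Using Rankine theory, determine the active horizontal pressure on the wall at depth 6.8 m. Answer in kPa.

42.7 kPa

K_a = (1 − sin φ)/(1 + sin φ) = 0.2875.
σ_v = γz + q = 20.2 × 6.8 + 11 = 148.4 kPa.
σ_h = K_a σ_v = 0.2875 × 148.4 = 42.65 kPa.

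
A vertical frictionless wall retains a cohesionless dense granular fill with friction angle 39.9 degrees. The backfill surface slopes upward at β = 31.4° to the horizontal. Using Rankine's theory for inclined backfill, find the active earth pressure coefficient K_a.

0.333

K_a = cos β · (cos β − √(cos²β − cos²φ)) / (cos β + √(cos²β − cos²φ)).
cos β = 0.8536, cos φ = 0.7672, √(cos²β − cos²φ) = 0.3742.
K_a = 0.8536 × (0.8536 − 0.3742)/(0.8536 + 0.3742) = 0.3333.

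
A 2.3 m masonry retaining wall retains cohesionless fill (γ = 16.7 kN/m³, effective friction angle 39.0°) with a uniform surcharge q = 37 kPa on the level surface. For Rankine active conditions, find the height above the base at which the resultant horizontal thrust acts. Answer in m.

K_a = 0.2275.
Triangular part P₁ = ½K_aγH² = 10.05 at H/3 = 0.7667 m; rectangular part P₂ = K_a q H = 19.36 at H/2 = 1.150 m.
ȳ = (P₁·0.7667 + P₂·1.150)/(P₁+P₂) = 1.019 m.

1.02 m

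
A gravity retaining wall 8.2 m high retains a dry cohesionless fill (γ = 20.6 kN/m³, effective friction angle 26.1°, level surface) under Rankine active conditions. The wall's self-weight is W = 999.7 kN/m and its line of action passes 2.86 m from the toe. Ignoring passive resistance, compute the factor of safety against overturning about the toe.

K_a = tan²(45° − 26.1°/2) = 0.3889.
P_a = ½K_aγH² = 0.5×0.3889×20.6×8.2² = 269.4 kN/m, acting at H/3 = 2.733 m above the base.
Overturning moment M_o = P_a × H/3 = 269.4 × 2.733 = 736.3.
Resisting moment M_r = W × 2.86 = 999.7 × 2.86 = 2859.
FS_overturning = M_r/M_o = 2859/736.3 = 3.883.

3.88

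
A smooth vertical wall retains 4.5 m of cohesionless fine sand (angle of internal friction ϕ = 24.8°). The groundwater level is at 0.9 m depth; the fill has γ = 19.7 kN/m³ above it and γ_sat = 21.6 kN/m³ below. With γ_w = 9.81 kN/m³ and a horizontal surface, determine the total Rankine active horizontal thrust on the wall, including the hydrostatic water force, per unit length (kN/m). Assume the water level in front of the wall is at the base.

124 kN/m

K_a = tan²(45° − φ/2) = 0.4090.
γ' = 21.6 − 9.81 = 11.79 kN/m³. Depth below WT = 3.6 m.
σ'_h at WT = K_a γ d_w = 7.251 kPa; at base = 7.251 + K_a γ' × 3.6 = 24.61 kPa.
P₁ (0–0.9 m) = ½×7.251×0.9 = 3.263. P₂ (0.9–4.5 m) = ½(7.251+24.61)×3.6 = 57.35.
P_w = ½ γ_w h₂² = 0.5×9.81×3.6² = 63.57. Total = 3.263+57.35+63.57 = 124.2 kN/m.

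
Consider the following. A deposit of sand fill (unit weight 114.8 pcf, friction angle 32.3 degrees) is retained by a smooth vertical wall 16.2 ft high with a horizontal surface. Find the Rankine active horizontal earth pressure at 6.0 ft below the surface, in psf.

209 psf

K_a = (1 − sin φ)/(1 + sin φ) = 0.3035.
σ_h = K_a γ z = 0.3035 × 114.8 × 6.0 = 209.0 psf.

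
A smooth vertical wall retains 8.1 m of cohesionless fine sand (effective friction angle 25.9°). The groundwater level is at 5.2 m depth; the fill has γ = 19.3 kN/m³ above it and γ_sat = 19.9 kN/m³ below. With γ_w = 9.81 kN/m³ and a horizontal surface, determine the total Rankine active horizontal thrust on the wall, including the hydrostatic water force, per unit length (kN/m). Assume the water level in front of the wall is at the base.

K_a = tan²(45° − φ/2) = 0.3920.
γ' = 19.9 − 9.81 = 10.09 kN/m³. Depth below WT = 2.9 m.
σ'_h at WT = K_a γ d_w = 39.34 kPa; at base = 39.34 + K_a γ' × 2.9 = 50.81 kPa.
P₁ (0–5.2 m) = ½×39.34×5.2 = 102.3. P₂ (5.2–8.1 m) = ½(39.34+50.81)×2.9 = 130.7.
P_w = ½ γ_w h₂² = 0.5×9.81×2.9² = 41.25. Total = 102.3+130.7+41.25 = 274.2 kN/m.

274 kN/m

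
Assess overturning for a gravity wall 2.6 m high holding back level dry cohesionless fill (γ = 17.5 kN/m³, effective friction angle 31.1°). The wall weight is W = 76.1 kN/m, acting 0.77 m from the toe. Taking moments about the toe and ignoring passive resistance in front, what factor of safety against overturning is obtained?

K_a = tan²(45° − 31.1°/2) = 0.3188.
P_a = ½K_aγH² = 0.5×0.3188×17.5×2.6² = 18.86 kN/m, acting at H/3 = 0.8667 m above the base.
Overturning moment M_o = P_a × H/3 = 18.86 × 0.8667 = 16.34.
Resisting moment M_r = W × 0.77 = 76.1 × 0.77 = 58.60.
FS_overturning = M_r/M_o = 58.60/16.34 = 3.586.

3.59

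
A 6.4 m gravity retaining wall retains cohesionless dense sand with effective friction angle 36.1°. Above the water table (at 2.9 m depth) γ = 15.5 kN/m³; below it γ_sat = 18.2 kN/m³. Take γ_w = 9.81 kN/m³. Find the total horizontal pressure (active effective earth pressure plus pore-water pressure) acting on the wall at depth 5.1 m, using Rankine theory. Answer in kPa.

K_a = (1 − sin φ)/(1 + sin φ) = 0.2585.
γ' = 18.2 − 9.81 = 8.390 kN/m³.
Effective vertical stress at 5.1 m: σ'_v = 15.5×2.9 + 8.390×2.20 = 63.41 kPa.
σ'_h = K_a σ'_v = 0.2585 × 63.41 = 16.39 kPa; u = γ_w × 2.20 = 21.58 kPa.
Total σ_h = 16.39 + 21.58 = 37.97 kPa.

38.0 kPa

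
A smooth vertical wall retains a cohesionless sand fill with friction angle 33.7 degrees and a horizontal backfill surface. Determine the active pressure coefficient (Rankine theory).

0.286

K_a = (1 − sin φ)/(1 + sin φ) = (1 − sin 33.7°)/(1 + sin 33.7°) = 0.2863.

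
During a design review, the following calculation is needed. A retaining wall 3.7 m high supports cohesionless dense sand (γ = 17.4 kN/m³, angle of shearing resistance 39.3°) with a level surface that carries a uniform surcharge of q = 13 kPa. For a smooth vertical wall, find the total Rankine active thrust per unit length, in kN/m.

K_a = tan²(45° − φ/2) = 0.2245.
Soil triangle: ½ K_a γ H² = 0.5×0.2245×17.4×3.7² = 26.73 kN/m.
Surcharge rectangle: K_a q H = 0.2245×13×3.7 = 10.80 kN/m.
Total = 26.73 + 10.80 = 37.53 kN/m.

37.5 kN/m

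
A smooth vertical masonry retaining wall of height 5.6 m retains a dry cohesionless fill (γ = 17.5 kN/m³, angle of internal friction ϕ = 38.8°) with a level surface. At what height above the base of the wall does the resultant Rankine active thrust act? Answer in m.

1.87 m

K_a = 0.2296.
The pressure distribution is triangular, so the resultant acts at H/3 above the base = 5.6/3 = 1.867 m.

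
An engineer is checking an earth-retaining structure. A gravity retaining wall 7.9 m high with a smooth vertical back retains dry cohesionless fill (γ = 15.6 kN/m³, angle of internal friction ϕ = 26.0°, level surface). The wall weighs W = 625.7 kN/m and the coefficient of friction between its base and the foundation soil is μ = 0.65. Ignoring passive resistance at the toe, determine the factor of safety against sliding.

K_a = tan²(45° − 26.0°/2) = 0.3905.
P_a = ½K_aγH² = 0.5×0.3905×15.6×7.9² = 190.1 kN/m, acting at H/3 = 2.633 m above the base.
FS_sliding = μW / P_a = 0.65×625.7 / 190.1 = 2.140.

2.14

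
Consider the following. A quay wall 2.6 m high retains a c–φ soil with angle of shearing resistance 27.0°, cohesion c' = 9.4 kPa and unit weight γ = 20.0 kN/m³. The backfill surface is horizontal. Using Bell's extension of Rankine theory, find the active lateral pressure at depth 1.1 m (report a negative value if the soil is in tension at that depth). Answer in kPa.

-3.26 kPa

K_a = (1 − sin φ)/(1 + sin φ) = 0.3755.
σ_a = K_a γ z − 2c√K_a = 0.3755×20.0×1.1 − 2×9.4×0.6128 = -3.259 kPa.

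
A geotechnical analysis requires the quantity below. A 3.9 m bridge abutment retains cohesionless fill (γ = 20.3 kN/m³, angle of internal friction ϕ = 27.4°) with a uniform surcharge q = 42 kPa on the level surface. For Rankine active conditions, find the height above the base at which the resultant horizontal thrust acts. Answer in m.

K_a = 0.3697.
Triangular part P₁ = ½K_aγH² = 57.07 at H/3 = 1.300 m; rectangular part P₂ = K_a q H = 60.55 at H/2 = 1.950 m.
ȳ = (P₁·1.300 + P₂·1.950)/(P₁+P₂) = 1.635 m.

1.63 m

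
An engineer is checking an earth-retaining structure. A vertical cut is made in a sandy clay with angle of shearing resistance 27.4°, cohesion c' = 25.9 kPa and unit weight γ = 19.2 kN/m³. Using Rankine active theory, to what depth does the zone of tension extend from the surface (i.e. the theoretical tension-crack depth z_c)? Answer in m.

K_a = tan²(45° − 27.4°/2) = 0.3697; √K_a = 0.6080.
The active pressure is zero where K_a γ z = 2c√K_a, so z_c = 2c/(γ√K_a) = 2×25.9/(19.2×0.6080) = 4.437 m.

4.44 m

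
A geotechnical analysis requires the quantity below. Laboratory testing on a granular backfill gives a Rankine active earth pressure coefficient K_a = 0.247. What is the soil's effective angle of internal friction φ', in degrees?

K_a = tan²(45° − φ/2) ⇒ 45° − φ/2 = arctan(√0.247) = 26.43°.
φ = 2(45° − 26.43°) = 37.15°.

37.1°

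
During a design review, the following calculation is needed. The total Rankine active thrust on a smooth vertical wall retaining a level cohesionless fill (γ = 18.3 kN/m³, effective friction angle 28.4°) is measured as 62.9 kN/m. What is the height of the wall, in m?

4.40 m

K_a = 0.3554. P_a = ½ K_a γ H² ⇒ H = √(2P_a/(K_a γ)).
H = √(2×62.9/(0.3554×18.3)) = 4.398 m.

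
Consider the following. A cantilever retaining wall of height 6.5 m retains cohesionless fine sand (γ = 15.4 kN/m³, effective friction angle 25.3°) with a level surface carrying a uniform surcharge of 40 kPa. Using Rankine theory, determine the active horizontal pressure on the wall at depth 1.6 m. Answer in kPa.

K_a = (1 − sin φ)/(1 + sin φ) = 0.4012.
σ_v = γz + q = 15.4 × 1.6 + 40 = 64.64 kPa.
σ_h = K_a σ_v = 0.4012 × 64.64 = 25.93 kPa.

25.9 kPa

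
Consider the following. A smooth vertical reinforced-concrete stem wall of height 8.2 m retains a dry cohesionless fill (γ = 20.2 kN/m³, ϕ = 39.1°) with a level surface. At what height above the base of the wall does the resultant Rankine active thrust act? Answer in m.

2.73 m

K_a = 0.2265.
The pressure distribution is triangular, so the resultant acts at H/3 above the base = 8.2/3 = 2.733 m.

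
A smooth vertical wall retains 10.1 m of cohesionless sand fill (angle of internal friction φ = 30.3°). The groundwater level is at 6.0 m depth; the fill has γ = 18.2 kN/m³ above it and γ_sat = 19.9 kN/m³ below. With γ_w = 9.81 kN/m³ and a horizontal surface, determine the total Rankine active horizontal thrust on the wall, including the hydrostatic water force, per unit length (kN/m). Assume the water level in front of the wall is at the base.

366 kN/m

K_a = tan²(45° − φ/2) = 0.3293.
γ' = 19.9 − 9.81 = 10.09 kN/m³. Depth below WT = 4.1 m.
σ'_h at WT = K_a γ d_w = 35.96 kPa; at base = 35.96 + K_a γ' × 4.1 = 49.59 kPa.
P₁ (0–6.0 m) = ½×35.96×6.0 = 107.9. P₂ (6.0–10.1 m) = ½(35.96+49.59)×4.1 = 175.4.
P_w = ½ γ_w h₂² = 0.5×9.81×4.1² = 82.45. Total = 107.9+175.4+82.45 = 365.7 kN/m.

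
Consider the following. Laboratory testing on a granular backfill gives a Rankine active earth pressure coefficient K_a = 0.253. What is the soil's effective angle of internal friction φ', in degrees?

36.6°

K_a = tan²(45° − φ/2) ⇒ 45° − φ/2 = arctan(√0.253) = 26.70°.
φ = 2(45° − 26.70°) = 36.60°.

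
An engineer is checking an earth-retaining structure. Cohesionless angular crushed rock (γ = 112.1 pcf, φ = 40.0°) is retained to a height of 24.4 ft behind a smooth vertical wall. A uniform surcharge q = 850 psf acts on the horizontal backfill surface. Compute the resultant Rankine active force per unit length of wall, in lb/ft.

11800 lb/ft

K_a = tan²(45° − φ/2) = 0.2174.
Soil triangle: ½ K_a γ H² = 0.5×0.2174×112.1×24.4² = 7256 lb/ft.
Surcharge rectangle: K_a q H = 0.2174×850×24.4 = 4510 lb/ft.
Total = 7256 + 4510 = 11770 lb/ft.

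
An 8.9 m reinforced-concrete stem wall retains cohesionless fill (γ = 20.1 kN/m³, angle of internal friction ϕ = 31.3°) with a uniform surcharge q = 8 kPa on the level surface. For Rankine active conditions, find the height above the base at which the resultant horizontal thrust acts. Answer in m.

3.09 m

K_a = 0.3162.
Triangular part P₁ = ½K_aγH² = 251.7 at H/3 = 2.967 m; rectangular part P₂ = K_a q H = 22.51 at H/2 = 4.450 m.
ȳ = (P₁·2.967 + P₂·4.450)/(P₁+P₂) = 3.088 m.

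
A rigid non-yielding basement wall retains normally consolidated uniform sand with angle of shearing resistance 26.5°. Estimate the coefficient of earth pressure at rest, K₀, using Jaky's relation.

0.554

K₀ = 1 − sin φ' = 1 − sin 26.5° = 0.5538.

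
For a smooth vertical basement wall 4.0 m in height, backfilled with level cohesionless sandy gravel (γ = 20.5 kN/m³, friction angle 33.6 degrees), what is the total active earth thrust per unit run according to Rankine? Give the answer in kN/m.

47.2 kN/m

K_a = tan²(45° − φ/2) = 0.2875.
P_a = ½ K_a γ H² = 0.5 × 0.2875 × 20.5 × 4.0² = 47.15 kN/m.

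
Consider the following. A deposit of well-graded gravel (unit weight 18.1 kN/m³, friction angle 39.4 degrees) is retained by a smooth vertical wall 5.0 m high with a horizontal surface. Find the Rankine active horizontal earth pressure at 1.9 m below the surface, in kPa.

7.68 kPa

K_a = (1 − sin φ)/(1 + sin φ) = 0.2234.
σ_h = K_a γ z = 0.2234 × 18.1 × 1.9 = 7.684 kPa.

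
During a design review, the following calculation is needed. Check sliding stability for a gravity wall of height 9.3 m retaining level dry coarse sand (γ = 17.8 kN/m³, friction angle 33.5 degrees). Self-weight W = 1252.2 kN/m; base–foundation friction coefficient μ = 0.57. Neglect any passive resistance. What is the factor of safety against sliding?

3.21

K_a = tan²(45° − 33.5°/2) = 0.2887.
P_a = ½K_aγH² = 0.5×0.2887×17.8×9.3² = 222.2 kN/m, acting at H/3 = 3.100 m above the base.
FS_sliding = μW / P_a = 0.57×1252.2 / 222.2 = 3.212.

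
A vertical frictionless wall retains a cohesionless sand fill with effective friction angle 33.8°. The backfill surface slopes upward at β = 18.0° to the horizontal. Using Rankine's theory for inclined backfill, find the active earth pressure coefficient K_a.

K_a = cos β · (cos β − √(cos²β − cos²φ)) / (cos β + √(cos²β − cos²φ)).
cos β = 0.9511, cos φ = 0.8310, √(cos²β − cos²φ) = 0.4626.
K_a = 0.9511 × (0.9511 − 0.4626)/(0.9511 + 0.4626) = 0.3286.

0.329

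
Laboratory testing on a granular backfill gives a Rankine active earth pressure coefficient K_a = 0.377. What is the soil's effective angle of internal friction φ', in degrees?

26.9°

K_a = tan²(45° − φ/2) ⇒ 45° − φ/2 = arctan(√0.377) = 31.55°.
φ = 2(45° − 31.55°) = 26.90°.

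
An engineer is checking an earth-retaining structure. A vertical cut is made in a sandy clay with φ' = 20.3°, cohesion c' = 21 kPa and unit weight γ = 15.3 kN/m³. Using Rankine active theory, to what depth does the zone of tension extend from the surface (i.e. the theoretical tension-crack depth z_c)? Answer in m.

3.94 m

K_a = tan²(45° − 20.3°/2) = 0.4849; √K_a = 0.6963.
The active pressure is zero where K_a γ z = 2c√K_a, so z_c = 2c/(γ√K_a) = 2×21/(15.3×0.6963) = 3.942 m.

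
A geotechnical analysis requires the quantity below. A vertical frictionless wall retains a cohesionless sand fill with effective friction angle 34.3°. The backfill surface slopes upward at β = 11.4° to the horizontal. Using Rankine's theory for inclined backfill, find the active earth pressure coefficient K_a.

0.294

K_a = cos β · (cos β − √(cos²β − cos²φ)) / (cos β + √(cos²β − cos²φ)).
cos β = 0.9803, cos φ = 0.8261, √(cos²β − cos²φ) = 0.5277.
K_a = 0.9803 × (0.9803 − 0.5277)/(0.9803 + 0.5277) = 0.2942.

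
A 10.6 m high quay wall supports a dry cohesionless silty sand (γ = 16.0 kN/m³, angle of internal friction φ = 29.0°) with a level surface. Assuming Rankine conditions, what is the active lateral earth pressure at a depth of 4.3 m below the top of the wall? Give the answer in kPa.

23.9 kPa

K_a = (1 − sin φ)/(1 + sin φ) = 0.3470.
σ_h = K_a γ z = 0.3470 × 16.0 × 4.3 = 23.87 kPa.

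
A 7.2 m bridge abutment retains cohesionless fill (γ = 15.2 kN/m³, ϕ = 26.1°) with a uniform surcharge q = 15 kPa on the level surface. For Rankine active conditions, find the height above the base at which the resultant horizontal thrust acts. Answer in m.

K_a = 0.3889.
Triangular part P₁ = ½K_aγH² = 153.2 at H/3 = 2.400 m; rectangular part P₂ = K_a q H = 42.01 at H/2 = 3.600 m.
ȳ = (P₁·2.400 + P₂·3.600)/(P₁+P₂) = 2.658 m.

2.66 m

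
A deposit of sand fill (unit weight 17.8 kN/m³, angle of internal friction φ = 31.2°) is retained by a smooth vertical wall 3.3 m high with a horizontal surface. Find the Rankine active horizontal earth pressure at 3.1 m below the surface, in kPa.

K_a = (1 − sin φ)/(1 + sin φ) = 0.3175.
σ_h = K_a γ z = 0.3175 × 17.8 × 3.1 = 17.52 kPa.

17.5 kPa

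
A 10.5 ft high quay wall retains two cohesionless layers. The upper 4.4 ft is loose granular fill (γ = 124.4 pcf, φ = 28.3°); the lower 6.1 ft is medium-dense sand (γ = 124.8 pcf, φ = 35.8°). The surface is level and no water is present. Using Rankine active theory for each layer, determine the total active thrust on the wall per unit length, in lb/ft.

1910 lb/ft

K_a1 = tan²(45°−28.3°/2) = 0.3568; K_a2 = tan²(45°−35.8°/2) = 0.2619.
Layer 1: σ at base = K_a1 γ₁ h₁ = 195.3 psf; P₁ = ½×195.3×4.4 = 429.6.
Layer 2: σ_v at top = γ₁h₁ = 547.4; σ_h top = K_a2×547.4 = 143.3; σ_h base = K_a2×(547.4+124.8×6.1) = 342.7.
P₂ = ½(143.3+342.7)×6.1 = 1482. Total P_a = 429.6+1482 = 1912 lb/ft.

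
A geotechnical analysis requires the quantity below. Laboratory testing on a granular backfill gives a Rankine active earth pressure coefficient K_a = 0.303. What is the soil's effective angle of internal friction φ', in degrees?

32.3°

K_a = tan²(45° − φ/2) ⇒ 45° − φ/2 = arctan(√0.303) = 28.83°.
φ = 2(45° − 28.83°) = 32.34°.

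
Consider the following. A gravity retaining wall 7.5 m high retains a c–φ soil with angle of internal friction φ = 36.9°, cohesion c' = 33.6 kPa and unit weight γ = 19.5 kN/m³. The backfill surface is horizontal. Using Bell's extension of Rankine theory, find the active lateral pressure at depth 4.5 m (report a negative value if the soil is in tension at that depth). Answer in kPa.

K_a = (1 − sin φ)/(1 + sin φ) = 0.2497.
σ_a = K_a γ z − 2c√K_a = 0.2497×19.5×4.5 − 2×33.6×0.4997 = -11.67 kPa.

-11.7 kPa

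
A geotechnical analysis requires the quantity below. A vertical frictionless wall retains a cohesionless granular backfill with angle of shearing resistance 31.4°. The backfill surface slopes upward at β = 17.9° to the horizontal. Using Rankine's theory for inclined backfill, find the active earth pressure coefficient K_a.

0.368

K_a = cos β · (cos β − √(cos²β − cos²φ)) / (cos β + √(cos²β − cos²φ)).
cos β = 0.9516, cos φ = 0.8536, √(cos²β − cos²φ) = 0.4207.
K_a = 0.9516 × (0.9516 − 0.4207)/(0.9516 + 0.4207) = 0.3681.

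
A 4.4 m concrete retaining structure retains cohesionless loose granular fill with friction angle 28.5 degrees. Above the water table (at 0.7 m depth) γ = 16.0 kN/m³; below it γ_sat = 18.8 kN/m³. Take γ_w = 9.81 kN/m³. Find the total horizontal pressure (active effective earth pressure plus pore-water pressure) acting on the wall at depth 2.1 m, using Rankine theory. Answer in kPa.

22.2 kPa

K_a = (1 − sin φ)/(1 + sin φ) = 0.3540.
γ' = 18.8 − 9.81 = 8.990 kN/m³.
Effective vertical stress at 2.1 m: σ'_v = 16.0×0.7 + 8.990×1.40 = 23.79 kPa.
σ'_h = K_a σ'_v = 0.3540 × 23.79 = 8.419 kPa; u = γ_w × 1.40 = 13.73 kPa.
Total σ_h = 8.419 + 13.73 = 22.15 kPa.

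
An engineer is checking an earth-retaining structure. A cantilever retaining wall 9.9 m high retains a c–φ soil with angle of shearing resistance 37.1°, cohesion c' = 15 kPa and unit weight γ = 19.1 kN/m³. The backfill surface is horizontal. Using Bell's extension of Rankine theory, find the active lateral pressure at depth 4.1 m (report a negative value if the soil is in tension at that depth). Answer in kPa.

K_a = (1 − sin φ)/(1 + sin φ) = 0.2475.
σ_a = K_a γ z − 2c√K_a = 0.2475×19.1×4.1 − 2×15×0.4975 = 4.457 kPa.

4.46 kPa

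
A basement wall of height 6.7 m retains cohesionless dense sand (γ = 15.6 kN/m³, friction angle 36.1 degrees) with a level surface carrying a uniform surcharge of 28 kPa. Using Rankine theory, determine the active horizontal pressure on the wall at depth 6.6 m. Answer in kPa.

K_a = (1 − sin φ)/(1 + sin φ) = 0.2585.
σ_v = γz + q = 15.6 × 6.6 + 28 = 131.0 kPa.
σ_h = K_a σ_v = 0.2585 × 131.0 = 33.85 kPa.

33.9 kPa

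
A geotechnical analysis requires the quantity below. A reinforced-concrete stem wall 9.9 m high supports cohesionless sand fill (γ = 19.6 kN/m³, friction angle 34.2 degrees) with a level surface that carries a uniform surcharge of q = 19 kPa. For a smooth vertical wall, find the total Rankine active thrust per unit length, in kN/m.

K_a = tan²(45° − φ/2) = 0.2803.
Soil triangle: ½ K_a γ H² = 0.5×0.2803×19.6×9.9² = 269.3 kN/m.
Surcharge rectangle: K_a q H = 0.2803×19×9.9 = 52.73 kN/m.
Total = 269.3 + 52.73 = 322.0 kN/m.

322 kN/m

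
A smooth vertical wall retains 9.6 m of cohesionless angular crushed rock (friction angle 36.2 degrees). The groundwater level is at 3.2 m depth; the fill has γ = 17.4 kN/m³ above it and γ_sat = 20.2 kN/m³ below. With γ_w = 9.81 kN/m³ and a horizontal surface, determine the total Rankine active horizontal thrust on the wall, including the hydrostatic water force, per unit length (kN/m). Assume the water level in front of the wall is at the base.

370 kN/m

K_a = tan²(45° − φ/2) = 0.2574.
γ' = 20.2 − 9.81 = 10.39 kN/m³. Depth below WT = 6.4 m.
σ'_h at WT = K_a γ d_w = 14.33 kPa; at base = 14.33 + K_a γ' × 6.4 = 31.45 kPa.
P₁ (0–3.2 m) = ½×14.33×3.2 = 22.93. P₂ (3.2–9.6 m) = ½(14.33+31.45)×6.4 = 146.5.
P_w = ½ γ_w h₂² = 0.5×9.81×6.4² = 200.9. Total = 22.93+146.5+200.9 = 370.3 kN/m.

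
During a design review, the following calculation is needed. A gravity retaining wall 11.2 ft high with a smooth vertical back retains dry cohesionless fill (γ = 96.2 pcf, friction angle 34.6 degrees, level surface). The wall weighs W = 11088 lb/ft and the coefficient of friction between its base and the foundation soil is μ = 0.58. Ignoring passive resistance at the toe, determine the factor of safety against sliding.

3.87

K_a = tan²(45° − 34.6°/2) = 0.2756.
P_a = ½K_aγH² = 0.5×0.2756×96.2×11.2² = 1663 lb/ft, acting at H/3 = 3.733 ft above the base.
FS_sliding = μW / P_a = 0.58×11088 / 1663 = 3.867.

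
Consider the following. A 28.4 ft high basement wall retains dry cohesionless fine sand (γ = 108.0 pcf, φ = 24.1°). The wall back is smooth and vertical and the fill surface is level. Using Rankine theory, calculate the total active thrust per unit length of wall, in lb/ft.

K_a = tan²(45° − φ/2) = 0.4201.
P_a = ½ K_a γ H² = 0.5 × 0.4201 × 108.0 × 28.4² = 18300 lb/ft.

18300 lb/ft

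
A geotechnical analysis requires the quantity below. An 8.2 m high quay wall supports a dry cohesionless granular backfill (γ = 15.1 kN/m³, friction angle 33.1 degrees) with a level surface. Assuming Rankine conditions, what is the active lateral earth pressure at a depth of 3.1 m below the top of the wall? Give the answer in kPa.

K_a = (1 − sin φ)/(1 + sin φ) = 0.2936.
σ_h = K_a γ z = 0.2936 × 15.1 × 3.1 = 13.74 kPa.

13.7 kPa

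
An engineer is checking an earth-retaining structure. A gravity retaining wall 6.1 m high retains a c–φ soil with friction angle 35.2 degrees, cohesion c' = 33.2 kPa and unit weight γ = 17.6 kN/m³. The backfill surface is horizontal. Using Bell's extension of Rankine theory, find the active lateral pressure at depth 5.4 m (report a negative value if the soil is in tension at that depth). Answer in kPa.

K_a = (1 − sin φ)/(1 + sin φ) = 0.2687.
σ_a = K_a γ z − 2c√K_a = 0.2687×17.6×5.4 − 2×33.2×0.5184 = -8.882 kPa.

-8.88 kPa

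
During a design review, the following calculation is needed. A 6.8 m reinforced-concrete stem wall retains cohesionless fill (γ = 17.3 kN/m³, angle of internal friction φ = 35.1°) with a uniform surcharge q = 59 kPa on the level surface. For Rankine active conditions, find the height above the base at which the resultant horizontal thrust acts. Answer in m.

2.83 m

K_a = 0.2698.
Triangular part P₁ = ½K_aγH² = 107.9 at H/3 = 2.267 m; rectangular part P₂ = K_a q H = 108.3 at H/2 = 3.400 m.
ȳ = (P₁·2.267 + P₂·3.400)/(P₁+P₂) = 2.834 m.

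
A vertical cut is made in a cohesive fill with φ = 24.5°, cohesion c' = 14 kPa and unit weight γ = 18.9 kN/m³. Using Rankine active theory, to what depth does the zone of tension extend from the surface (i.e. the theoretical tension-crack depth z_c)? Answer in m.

2.30 m

K_a = tan²(45° − 24.5°/2) = 0.4137; √K_a = 0.6432.
The active pressure is zero where K_a γ z = 2c√K_a, so z_c = 2c/(γ√K_a) = 2×14/(18.9×0.6432) = 2.303 m.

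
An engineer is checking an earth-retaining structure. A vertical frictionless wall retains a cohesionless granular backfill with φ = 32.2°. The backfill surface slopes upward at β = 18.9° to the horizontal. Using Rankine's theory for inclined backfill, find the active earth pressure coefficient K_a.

0.361

K_a = cos β · (cos β − √(cos²β − cos²φ)) / (cos β + √(cos²β − cos²φ)).
cos β = 0.9461, cos φ = 0.8462, √(cos²β − cos²φ) = 0.4231.
K_a = 0.9461 × (0.9461 − 0.4231)/(0.9461 + 0.4231) = 0.3614.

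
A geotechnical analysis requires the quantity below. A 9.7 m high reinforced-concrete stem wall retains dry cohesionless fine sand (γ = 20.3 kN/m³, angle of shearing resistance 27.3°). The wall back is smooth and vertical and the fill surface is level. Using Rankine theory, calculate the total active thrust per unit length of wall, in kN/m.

K_a = tan²(45° − φ/2) = 0.3711.
P_a = ½ K_a γ H² = 0.5 × 0.3711 × 20.3 × 9.7² = 354.4 kN/m.

354 kN/m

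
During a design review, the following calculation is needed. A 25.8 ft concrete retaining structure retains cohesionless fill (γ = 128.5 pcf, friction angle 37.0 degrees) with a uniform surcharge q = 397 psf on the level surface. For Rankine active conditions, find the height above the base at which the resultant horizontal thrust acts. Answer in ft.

9.43 ft

K_a = 0.2486.
Triangular part P₁ = ½K_aγH² = 10630 at H/3 = 8.600 ft; rectangular part P₂ = K_a q H = 2546 at H/2 = 12.90 ft.
ȳ = (P₁·8.600 + P₂·12.90)/(P₁+P₂) = 9.431 ft.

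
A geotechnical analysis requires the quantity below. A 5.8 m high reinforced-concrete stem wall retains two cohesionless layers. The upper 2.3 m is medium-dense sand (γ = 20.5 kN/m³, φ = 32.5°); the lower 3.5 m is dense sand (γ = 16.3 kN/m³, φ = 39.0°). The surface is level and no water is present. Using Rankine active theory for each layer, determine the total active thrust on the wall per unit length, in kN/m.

76.6 kN/m

K_a1 = tan²(45°−32.5°/2) = 0.3010; K_a2 = tan²(45°−39.0°/2) = 0.2275.
Layer 1: σ at base = K_a1 γ₁ h₁ = 14.19 kPa; P₁ = ½×14.19×2.3 = 16.32.
Layer 2: σ_v at top = γ₁h₁ = 47.15; σ_h top = K_a2×47.15 = 10.73; σ_h base = K_a2×(47.15+16.3×3.5) = 23.71.
P₂ = ½(10.73+23.71)×3.5 = 60.26. Total P_a = 16.32+60.26 = 76.58 kN/m.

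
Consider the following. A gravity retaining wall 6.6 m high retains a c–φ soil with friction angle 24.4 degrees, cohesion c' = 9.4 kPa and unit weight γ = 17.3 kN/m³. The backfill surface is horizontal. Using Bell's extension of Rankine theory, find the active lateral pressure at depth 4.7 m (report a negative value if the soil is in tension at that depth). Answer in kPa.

K_a = (1 − sin φ)/(1 + sin φ) = 0.4153.
σ_a = K_a γ z − 2c√K_a = 0.4153×17.3×4.7 − 2×9.4×0.6445 = 21.65 kPa.

21.7 kPa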